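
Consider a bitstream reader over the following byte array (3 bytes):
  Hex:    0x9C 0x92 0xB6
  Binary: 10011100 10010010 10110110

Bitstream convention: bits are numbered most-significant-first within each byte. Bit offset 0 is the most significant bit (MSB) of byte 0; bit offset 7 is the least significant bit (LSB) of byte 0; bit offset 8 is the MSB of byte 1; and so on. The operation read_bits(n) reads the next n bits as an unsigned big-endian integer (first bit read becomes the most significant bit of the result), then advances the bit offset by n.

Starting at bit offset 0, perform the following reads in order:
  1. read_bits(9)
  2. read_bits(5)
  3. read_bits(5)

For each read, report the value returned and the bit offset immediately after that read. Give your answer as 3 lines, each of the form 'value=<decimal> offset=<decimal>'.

Read 1: bits[0:9] width=9 -> value=313 (bin 100111001); offset now 9 = byte 1 bit 1; 15 bits remain
Read 2: bits[9:14] width=5 -> value=4 (bin 00100); offset now 14 = byte 1 bit 6; 10 bits remain
Read 3: bits[14:19] width=5 -> value=21 (bin 10101); offset now 19 = byte 2 bit 3; 5 bits remain

Answer: value=313 offset=9
value=4 offset=14
value=21 offset=19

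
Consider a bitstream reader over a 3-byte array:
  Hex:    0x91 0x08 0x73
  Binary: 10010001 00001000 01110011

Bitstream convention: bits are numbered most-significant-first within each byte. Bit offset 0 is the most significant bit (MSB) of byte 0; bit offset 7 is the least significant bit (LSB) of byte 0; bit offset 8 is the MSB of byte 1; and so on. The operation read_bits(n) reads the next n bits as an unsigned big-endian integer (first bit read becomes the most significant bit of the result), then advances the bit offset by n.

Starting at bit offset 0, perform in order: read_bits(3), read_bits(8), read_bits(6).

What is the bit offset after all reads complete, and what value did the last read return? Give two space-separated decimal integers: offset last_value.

Answer: 17 16

Derivation:
Read 1: bits[0:3] width=3 -> value=4 (bin 100); offset now 3 = byte 0 bit 3; 21 bits remain
Read 2: bits[3:11] width=8 -> value=136 (bin 10001000); offset now 11 = byte 1 bit 3; 13 bits remain
Read 3: bits[11:17] width=6 -> value=16 (bin 010000); offset now 17 = byte 2 bit 1; 7 bits remain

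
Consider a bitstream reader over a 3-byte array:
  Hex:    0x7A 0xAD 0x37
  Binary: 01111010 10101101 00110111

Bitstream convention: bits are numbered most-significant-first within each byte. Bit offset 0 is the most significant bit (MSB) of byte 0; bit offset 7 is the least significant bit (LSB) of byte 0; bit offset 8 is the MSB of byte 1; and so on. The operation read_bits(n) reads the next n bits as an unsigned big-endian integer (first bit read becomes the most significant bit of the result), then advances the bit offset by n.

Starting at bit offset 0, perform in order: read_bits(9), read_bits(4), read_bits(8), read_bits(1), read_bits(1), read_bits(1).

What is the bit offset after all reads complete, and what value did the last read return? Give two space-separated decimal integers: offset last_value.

Answer: 24 1

Derivation:
Read 1: bits[0:9] width=9 -> value=245 (bin 011110101); offset now 9 = byte 1 bit 1; 15 bits remain
Read 2: bits[9:13] width=4 -> value=5 (bin 0101); offset now 13 = byte 1 bit 5; 11 bits remain
Read 3: bits[13:21] width=8 -> value=166 (bin 10100110); offset now 21 = byte 2 bit 5; 3 bits remain
Read 4: bits[21:22] width=1 -> value=1 (bin 1); offset now 22 = byte 2 bit 6; 2 bits remain
Read 5: bits[22:23] width=1 -> value=1 (bin 1); offset now 23 = byte 2 bit 7; 1 bits remain
Read 6: bits[23:24] width=1 -> value=1 (bin 1); offset now 24 = byte 3 bit 0; 0 bits remain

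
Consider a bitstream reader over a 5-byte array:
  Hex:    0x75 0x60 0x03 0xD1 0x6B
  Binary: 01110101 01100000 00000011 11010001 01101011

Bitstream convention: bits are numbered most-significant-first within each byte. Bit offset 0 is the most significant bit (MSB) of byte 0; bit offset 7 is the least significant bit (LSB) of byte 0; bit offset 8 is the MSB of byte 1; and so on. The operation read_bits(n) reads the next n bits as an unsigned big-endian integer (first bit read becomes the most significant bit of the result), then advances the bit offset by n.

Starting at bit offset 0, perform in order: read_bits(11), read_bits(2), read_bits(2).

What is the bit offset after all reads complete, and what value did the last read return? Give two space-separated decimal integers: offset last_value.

Answer: 15 0

Derivation:
Read 1: bits[0:11] width=11 -> value=939 (bin 01110101011); offset now 11 = byte 1 bit 3; 29 bits remain
Read 2: bits[11:13] width=2 -> value=0 (bin 00); offset now 13 = byte 1 bit 5; 27 bits remain
Read 3: bits[13:15] width=2 -> value=0 (bin 00); offset now 15 = byte 1 bit 7; 25 bits remain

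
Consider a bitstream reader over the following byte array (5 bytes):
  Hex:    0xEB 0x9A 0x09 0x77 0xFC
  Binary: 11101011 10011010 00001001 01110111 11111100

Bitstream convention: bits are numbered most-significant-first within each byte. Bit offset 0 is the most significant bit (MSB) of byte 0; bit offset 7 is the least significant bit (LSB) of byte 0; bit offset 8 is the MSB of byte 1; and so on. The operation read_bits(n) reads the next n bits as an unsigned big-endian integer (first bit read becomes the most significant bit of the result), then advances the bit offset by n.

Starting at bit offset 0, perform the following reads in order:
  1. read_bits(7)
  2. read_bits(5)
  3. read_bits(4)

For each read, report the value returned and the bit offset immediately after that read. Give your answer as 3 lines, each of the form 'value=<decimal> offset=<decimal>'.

Read 1: bits[0:7] width=7 -> value=117 (bin 1110101); offset now 7 = byte 0 bit 7; 33 bits remain
Read 2: bits[7:12] width=5 -> value=25 (bin 11001); offset now 12 = byte 1 bit 4; 28 bits remain
Read 3: bits[12:16] width=4 -> value=10 (bin 1010); offset now 16 = byte 2 bit 0; 24 bits remain

Answer: value=117 offset=7
value=25 offset=12
value=10 offset=16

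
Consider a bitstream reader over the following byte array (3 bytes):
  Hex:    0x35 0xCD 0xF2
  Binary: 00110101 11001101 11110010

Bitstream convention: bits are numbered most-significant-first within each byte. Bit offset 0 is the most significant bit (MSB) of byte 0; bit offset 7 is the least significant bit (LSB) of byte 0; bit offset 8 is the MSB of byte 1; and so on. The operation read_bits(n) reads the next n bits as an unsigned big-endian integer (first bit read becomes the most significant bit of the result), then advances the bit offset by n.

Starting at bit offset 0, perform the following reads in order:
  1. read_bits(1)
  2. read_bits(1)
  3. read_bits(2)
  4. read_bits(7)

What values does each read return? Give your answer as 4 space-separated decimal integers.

Answer: 0 0 3 46

Derivation:
Read 1: bits[0:1] width=1 -> value=0 (bin 0); offset now 1 = byte 0 bit 1; 23 bits remain
Read 2: bits[1:2] width=1 -> value=0 (bin 0); offset now 2 = byte 0 bit 2; 22 bits remain
Read 3: bits[2:4] width=2 -> value=3 (bin 11); offset now 4 = byte 0 bit 4; 20 bits remain
Read 4: bits[4:11] width=7 -> value=46 (bin 0101110); offset now 11 = byte 1 bit 3; 13 bits remain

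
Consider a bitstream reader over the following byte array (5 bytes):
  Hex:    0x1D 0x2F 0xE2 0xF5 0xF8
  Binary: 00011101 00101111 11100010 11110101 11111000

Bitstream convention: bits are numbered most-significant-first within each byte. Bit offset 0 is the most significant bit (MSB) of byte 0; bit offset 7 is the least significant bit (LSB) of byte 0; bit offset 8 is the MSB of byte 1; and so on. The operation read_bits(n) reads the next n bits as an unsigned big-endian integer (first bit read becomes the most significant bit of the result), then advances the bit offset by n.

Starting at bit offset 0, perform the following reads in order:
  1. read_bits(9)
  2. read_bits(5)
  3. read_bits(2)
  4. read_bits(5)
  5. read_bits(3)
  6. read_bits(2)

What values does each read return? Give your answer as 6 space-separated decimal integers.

Answer: 58 11 3 28 2 3

Derivation:
Read 1: bits[0:9] width=9 -> value=58 (bin 000111010); offset now 9 = byte 1 bit 1; 31 bits remain
Read 2: bits[9:14] width=5 -> value=11 (bin 01011); offset now 14 = byte 1 bit 6; 26 bits remain
Read 3: bits[14:16] width=2 -> value=3 (bin 11); offset now 16 = byte 2 bit 0; 24 bits remain
Read 4: bits[16:21] width=5 -> value=28 (bin 11100); offset now 21 = byte 2 bit 5; 19 bits remain
Read 5: bits[21:24] width=3 -> value=2 (bin 010); offset now 24 = byte 3 bit 0; 16 bits remain
Read 6: bits[24:26] width=2 -> value=3 (bin 11); offset now 26 = byte 3 bit 2; 14 bits remain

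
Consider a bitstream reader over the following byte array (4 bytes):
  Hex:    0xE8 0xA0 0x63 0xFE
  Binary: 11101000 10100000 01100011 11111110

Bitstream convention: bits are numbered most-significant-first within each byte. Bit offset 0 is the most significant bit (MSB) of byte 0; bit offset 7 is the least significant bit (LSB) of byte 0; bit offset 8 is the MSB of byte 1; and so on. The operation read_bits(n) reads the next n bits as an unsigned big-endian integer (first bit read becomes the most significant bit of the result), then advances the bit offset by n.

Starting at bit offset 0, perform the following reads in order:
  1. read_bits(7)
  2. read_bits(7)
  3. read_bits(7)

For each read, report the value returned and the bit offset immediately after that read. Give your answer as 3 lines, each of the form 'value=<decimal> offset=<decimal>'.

Read 1: bits[0:7] width=7 -> value=116 (bin 1110100); offset now 7 = byte 0 bit 7; 25 bits remain
Read 2: bits[7:14] width=7 -> value=40 (bin 0101000); offset now 14 = byte 1 bit 6; 18 bits remain
Read 3: bits[14:21] width=7 -> value=12 (bin 0001100); offset now 21 = byte 2 bit 5; 11 bits remain

Answer: value=116 offset=7
value=40 offset=14
value=12 offset=21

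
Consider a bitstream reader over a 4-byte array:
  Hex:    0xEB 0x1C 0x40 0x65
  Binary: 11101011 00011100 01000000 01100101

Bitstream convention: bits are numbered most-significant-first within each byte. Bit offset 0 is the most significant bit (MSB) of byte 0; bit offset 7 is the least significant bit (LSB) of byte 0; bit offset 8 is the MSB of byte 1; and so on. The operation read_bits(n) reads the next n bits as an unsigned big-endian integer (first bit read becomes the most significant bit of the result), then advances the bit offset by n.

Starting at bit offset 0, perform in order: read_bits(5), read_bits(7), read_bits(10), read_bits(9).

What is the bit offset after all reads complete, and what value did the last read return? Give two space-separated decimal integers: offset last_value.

Answer: 31 50

Derivation:
Read 1: bits[0:5] width=5 -> value=29 (bin 11101); offset now 5 = byte 0 bit 5; 27 bits remain
Read 2: bits[5:12] width=7 -> value=49 (bin 0110001); offset now 12 = byte 1 bit 4; 20 bits remain
Read 3: bits[12:22] width=10 -> value=784 (bin 1100010000); offset now 22 = byte 2 bit 6; 10 bits remain
Read 4: bits[22:31] width=9 -> value=50 (bin 000110010); offset now 31 = byte 3 bit 7; 1 bits remain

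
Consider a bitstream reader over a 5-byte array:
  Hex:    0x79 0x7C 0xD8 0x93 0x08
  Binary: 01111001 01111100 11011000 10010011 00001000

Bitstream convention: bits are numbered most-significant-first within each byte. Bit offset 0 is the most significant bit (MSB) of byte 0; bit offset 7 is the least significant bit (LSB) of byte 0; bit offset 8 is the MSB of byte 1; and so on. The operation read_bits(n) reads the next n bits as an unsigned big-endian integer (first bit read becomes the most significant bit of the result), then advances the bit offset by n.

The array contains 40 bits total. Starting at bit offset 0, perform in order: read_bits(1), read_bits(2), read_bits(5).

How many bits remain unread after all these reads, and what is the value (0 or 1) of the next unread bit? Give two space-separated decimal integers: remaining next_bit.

Answer: 32 0

Derivation:
Read 1: bits[0:1] width=1 -> value=0 (bin 0); offset now 1 = byte 0 bit 1; 39 bits remain
Read 2: bits[1:3] width=2 -> value=3 (bin 11); offset now 3 = byte 0 bit 3; 37 bits remain
Read 3: bits[3:8] width=5 -> value=25 (bin 11001); offset now 8 = byte 1 bit 0; 32 bits remain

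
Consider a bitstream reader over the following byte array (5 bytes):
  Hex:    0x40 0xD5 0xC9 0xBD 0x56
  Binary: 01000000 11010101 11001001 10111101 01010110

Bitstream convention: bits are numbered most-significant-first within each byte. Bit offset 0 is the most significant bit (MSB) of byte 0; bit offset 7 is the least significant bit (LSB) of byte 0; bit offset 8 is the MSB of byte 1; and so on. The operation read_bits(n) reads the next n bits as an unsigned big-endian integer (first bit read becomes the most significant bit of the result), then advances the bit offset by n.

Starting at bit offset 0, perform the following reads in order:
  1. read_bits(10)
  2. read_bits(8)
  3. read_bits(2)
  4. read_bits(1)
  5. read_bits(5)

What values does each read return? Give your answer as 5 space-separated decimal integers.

Answer: 259 87 0 1 6

Derivation:
Read 1: bits[0:10] width=10 -> value=259 (bin 0100000011); offset now 10 = byte 1 bit 2; 30 bits remain
Read 2: bits[10:18] width=8 -> value=87 (bin 01010111); offset now 18 = byte 2 bit 2; 22 bits remain
Read 3: bits[18:20] width=2 -> value=0 (bin 00); offset now 20 = byte 2 bit 4; 20 bits remain
Read 4: bits[20:21] width=1 -> value=1 (bin 1); offset now 21 = byte 2 bit 5; 19 bits remain
Read 5: bits[21:26] width=5 -> value=6 (bin 00110); offset now 26 = byte 3 bit 2; 14 bits remain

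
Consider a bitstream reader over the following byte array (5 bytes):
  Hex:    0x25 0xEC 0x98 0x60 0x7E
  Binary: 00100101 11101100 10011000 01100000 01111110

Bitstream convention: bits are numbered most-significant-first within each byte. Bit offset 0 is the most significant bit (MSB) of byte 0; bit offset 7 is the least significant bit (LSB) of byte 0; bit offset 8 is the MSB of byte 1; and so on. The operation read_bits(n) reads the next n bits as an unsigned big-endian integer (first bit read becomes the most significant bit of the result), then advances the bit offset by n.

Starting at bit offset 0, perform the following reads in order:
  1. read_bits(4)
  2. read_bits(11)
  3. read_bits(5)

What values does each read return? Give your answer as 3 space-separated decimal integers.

Answer: 2 758 9

Derivation:
Read 1: bits[0:4] width=4 -> value=2 (bin 0010); offset now 4 = byte 0 bit 4; 36 bits remain
Read 2: bits[4:15] width=11 -> value=758 (bin 01011110110); offset now 15 = byte 1 bit 7; 25 bits remain
Read 3: bits[15:20] width=5 -> value=9 (bin 01001); offset now 20 = byte 2 bit 4; 20 bits remain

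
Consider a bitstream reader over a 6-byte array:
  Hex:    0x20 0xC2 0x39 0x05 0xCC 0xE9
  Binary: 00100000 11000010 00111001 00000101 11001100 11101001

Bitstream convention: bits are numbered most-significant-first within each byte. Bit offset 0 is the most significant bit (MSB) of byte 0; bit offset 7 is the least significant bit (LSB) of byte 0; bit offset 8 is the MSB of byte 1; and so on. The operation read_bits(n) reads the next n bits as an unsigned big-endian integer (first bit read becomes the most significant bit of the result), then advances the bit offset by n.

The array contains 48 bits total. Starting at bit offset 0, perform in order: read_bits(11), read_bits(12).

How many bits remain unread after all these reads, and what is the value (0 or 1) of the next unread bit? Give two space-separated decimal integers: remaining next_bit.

Read 1: bits[0:11] width=11 -> value=262 (bin 00100000110); offset now 11 = byte 1 bit 3; 37 bits remain
Read 2: bits[11:23] width=12 -> value=284 (bin 000100011100); offset now 23 = byte 2 bit 7; 25 bits remain

Answer: 25 1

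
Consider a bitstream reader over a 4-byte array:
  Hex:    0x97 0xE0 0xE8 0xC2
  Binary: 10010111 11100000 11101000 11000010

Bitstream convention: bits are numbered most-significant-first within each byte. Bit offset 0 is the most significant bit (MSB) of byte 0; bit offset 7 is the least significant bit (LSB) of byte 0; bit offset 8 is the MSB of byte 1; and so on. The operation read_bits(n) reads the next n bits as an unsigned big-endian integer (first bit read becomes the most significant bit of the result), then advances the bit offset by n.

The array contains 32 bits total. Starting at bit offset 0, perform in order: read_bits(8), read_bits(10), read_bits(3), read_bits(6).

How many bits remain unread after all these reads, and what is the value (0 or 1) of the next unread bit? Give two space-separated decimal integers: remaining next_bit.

Answer: 5 0

Derivation:
Read 1: bits[0:8] width=8 -> value=151 (bin 10010111); offset now 8 = byte 1 bit 0; 24 bits remain
Read 2: bits[8:18] width=10 -> value=899 (bin 1110000011); offset now 18 = byte 2 bit 2; 14 bits remain
Read 3: bits[18:21] width=3 -> value=5 (bin 101); offset now 21 = byte 2 bit 5; 11 bits remain
Read 4: bits[21:27] width=6 -> value=6 (bin 000110); offset now 27 = byte 3 bit 3; 5 bits remain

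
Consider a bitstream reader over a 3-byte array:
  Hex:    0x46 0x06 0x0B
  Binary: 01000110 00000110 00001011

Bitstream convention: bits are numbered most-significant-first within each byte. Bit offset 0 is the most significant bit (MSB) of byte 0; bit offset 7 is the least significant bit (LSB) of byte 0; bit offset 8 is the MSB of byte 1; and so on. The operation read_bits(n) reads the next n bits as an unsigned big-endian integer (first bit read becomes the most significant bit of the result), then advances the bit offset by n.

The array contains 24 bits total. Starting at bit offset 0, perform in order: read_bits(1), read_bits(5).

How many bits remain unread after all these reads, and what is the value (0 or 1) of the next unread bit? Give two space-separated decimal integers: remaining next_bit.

Answer: 18 1

Derivation:
Read 1: bits[0:1] width=1 -> value=0 (bin 0); offset now 1 = byte 0 bit 1; 23 bits remain
Read 2: bits[1:6] width=5 -> value=17 (bin 10001); offset now 6 = byte 0 bit 6; 18 bits remain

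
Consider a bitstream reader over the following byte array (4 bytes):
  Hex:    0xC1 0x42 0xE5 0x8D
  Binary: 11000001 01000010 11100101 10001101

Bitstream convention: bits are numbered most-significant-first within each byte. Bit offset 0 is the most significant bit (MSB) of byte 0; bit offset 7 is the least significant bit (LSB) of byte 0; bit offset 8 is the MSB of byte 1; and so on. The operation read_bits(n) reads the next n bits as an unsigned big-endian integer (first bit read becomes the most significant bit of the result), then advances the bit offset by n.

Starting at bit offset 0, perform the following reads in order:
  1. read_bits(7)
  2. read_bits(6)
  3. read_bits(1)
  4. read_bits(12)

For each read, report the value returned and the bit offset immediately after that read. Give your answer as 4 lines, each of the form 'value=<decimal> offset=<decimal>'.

Read 1: bits[0:7] width=7 -> value=96 (bin 1100000); offset now 7 = byte 0 bit 7; 25 bits remain
Read 2: bits[7:13] width=6 -> value=40 (bin 101000); offset now 13 = byte 1 bit 5; 19 bits remain
Read 3: bits[13:14] width=1 -> value=0 (bin 0); offset now 14 = byte 1 bit 6; 18 bits remain
Read 4: bits[14:26] width=12 -> value=2966 (bin 101110010110); offset now 26 = byte 3 bit 2; 6 bits remain

Answer: value=96 offset=7
value=40 offset=13
value=0 offset=14
value=2966 offset=26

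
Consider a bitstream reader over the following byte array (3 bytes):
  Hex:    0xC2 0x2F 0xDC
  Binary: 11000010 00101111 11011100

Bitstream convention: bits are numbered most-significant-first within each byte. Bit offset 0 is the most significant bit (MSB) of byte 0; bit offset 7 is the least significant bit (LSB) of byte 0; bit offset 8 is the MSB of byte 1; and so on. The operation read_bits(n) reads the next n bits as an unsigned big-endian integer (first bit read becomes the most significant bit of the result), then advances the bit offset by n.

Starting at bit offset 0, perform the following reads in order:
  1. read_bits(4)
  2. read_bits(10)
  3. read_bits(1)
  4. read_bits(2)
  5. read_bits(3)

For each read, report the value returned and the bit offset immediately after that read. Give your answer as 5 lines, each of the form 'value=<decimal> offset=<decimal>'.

Answer: value=12 offset=4
value=139 offset=14
value=1 offset=15
value=3 offset=17
value=5 offset=20

Derivation:
Read 1: bits[0:4] width=4 -> value=12 (bin 1100); offset now 4 = byte 0 bit 4; 20 bits remain
Read 2: bits[4:14] width=10 -> value=139 (bin 0010001011); offset now 14 = byte 1 bit 6; 10 bits remain
Read 3: bits[14:15] width=1 -> value=1 (bin 1); offset now 15 = byte 1 bit 7; 9 bits remain
Read 4: bits[15:17] width=2 -> value=3 (bin 11); offset now 17 = byte 2 bit 1; 7 bits remain
Read 5: bits[17:20] width=3 -> value=5 (bin 101); offset now 20 = byte 2 bit 4; 4 bits remain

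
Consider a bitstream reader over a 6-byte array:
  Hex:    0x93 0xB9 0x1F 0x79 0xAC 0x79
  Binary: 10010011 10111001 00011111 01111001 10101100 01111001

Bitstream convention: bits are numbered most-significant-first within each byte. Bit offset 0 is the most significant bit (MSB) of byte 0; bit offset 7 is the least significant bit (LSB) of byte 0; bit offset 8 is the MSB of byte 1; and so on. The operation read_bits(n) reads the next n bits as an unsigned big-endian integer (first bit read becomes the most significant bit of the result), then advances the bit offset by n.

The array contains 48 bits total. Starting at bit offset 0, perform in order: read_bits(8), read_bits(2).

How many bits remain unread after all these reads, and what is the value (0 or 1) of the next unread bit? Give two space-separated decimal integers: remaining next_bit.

Read 1: bits[0:8] width=8 -> value=147 (bin 10010011); offset now 8 = byte 1 bit 0; 40 bits remain
Read 2: bits[8:10] width=2 -> value=2 (bin 10); offset now 10 = byte 1 bit 2; 38 bits remain

Answer: 38 1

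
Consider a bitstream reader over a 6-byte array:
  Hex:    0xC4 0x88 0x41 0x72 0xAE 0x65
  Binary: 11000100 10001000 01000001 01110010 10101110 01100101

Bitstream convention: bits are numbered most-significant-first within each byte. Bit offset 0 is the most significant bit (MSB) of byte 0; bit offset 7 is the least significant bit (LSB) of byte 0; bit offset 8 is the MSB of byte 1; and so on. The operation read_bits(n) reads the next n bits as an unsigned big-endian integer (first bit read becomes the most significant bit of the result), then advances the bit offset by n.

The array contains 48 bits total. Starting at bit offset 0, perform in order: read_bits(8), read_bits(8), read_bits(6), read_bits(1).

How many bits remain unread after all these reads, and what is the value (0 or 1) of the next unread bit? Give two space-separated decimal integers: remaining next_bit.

Answer: 25 1

Derivation:
Read 1: bits[0:8] width=8 -> value=196 (bin 11000100); offset now 8 = byte 1 bit 0; 40 bits remain
Read 2: bits[8:16] width=8 -> value=136 (bin 10001000); offset now 16 = byte 2 bit 0; 32 bits remain
Read 3: bits[16:22] width=6 -> value=16 (bin 010000); offset now 22 = byte 2 bit 6; 26 bits remain
Read 4: bits[22:23] width=1 -> value=0 (bin 0); offset now 23 = byte 2 bit 7; 25 bits remain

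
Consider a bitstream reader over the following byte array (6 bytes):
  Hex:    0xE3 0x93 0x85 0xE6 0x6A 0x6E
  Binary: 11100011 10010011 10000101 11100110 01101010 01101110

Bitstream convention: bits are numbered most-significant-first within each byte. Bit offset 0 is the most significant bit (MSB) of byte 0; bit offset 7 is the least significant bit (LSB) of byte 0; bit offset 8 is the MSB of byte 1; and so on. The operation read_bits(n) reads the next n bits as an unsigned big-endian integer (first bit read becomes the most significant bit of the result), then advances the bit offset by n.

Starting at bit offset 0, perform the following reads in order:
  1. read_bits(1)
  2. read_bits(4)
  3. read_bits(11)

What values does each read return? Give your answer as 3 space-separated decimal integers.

Read 1: bits[0:1] width=1 -> value=1 (bin 1); offset now 1 = byte 0 bit 1; 47 bits remain
Read 2: bits[1:5] width=4 -> value=12 (bin 1100); offset now 5 = byte 0 bit 5; 43 bits remain
Read 3: bits[5:16] width=11 -> value=915 (bin 01110010011); offset now 16 = byte 2 bit 0; 32 bits remain

Answer: 1 12 915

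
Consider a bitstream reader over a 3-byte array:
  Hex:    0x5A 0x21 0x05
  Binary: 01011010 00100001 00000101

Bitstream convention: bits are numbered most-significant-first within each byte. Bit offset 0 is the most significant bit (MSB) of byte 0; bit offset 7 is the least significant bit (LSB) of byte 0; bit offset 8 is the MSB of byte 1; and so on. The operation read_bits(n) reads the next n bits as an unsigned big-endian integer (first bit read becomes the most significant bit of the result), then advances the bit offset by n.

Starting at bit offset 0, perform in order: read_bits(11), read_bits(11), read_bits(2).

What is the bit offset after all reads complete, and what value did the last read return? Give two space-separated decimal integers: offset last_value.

Answer: 24 1

Derivation:
Read 1: bits[0:11] width=11 -> value=721 (bin 01011010001); offset now 11 = byte 1 bit 3; 13 bits remain
Read 2: bits[11:22] width=11 -> value=65 (bin 00001000001); offset now 22 = byte 2 bit 6; 2 bits remain
Read 3: bits[22:24] width=2 -> value=1 (bin 01); offset now 24 = byte 3 bit 0; 0 bits remain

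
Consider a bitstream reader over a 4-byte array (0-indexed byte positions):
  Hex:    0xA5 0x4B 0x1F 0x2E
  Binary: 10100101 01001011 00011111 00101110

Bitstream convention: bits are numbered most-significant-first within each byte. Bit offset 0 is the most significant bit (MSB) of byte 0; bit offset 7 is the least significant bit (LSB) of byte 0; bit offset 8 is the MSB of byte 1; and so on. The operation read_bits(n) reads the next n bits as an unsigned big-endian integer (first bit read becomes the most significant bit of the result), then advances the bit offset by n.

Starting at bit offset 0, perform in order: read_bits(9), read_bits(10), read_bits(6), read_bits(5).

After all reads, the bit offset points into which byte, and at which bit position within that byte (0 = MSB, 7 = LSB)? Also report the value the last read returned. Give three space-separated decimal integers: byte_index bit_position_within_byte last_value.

Read 1: bits[0:9] width=9 -> value=330 (bin 101001010); offset now 9 = byte 1 bit 1; 23 bits remain
Read 2: bits[9:19] width=10 -> value=600 (bin 1001011000); offset now 19 = byte 2 bit 3; 13 bits remain
Read 3: bits[19:25] width=6 -> value=62 (bin 111110); offset now 25 = byte 3 bit 1; 7 bits remain
Read 4: bits[25:30] width=5 -> value=11 (bin 01011); offset now 30 = byte 3 bit 6; 2 bits remain

Answer: 3 6 11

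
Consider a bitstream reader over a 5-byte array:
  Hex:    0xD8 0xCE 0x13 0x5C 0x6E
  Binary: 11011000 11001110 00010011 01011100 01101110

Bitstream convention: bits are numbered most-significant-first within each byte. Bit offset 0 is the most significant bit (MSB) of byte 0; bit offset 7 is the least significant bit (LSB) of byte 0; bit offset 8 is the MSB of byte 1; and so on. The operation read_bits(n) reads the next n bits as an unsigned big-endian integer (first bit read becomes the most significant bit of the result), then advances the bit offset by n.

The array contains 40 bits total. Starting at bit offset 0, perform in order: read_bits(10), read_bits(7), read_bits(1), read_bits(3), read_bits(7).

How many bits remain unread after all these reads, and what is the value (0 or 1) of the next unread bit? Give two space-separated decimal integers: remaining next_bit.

Answer: 12 1

Derivation:
Read 1: bits[0:10] width=10 -> value=867 (bin 1101100011); offset now 10 = byte 1 bit 2; 30 bits remain
Read 2: bits[10:17] width=7 -> value=28 (bin 0011100); offset now 17 = byte 2 bit 1; 23 bits remain
Read 3: bits[17:18] width=1 -> value=0 (bin 0); offset now 18 = byte 2 bit 2; 22 bits remain
Read 4: bits[18:21] width=3 -> value=2 (bin 010); offset now 21 = byte 2 bit 5; 19 bits remain
Read 5: bits[21:28] width=7 -> value=53 (bin 0110101); offset now 28 = byte 3 bit 4; 12 bits remain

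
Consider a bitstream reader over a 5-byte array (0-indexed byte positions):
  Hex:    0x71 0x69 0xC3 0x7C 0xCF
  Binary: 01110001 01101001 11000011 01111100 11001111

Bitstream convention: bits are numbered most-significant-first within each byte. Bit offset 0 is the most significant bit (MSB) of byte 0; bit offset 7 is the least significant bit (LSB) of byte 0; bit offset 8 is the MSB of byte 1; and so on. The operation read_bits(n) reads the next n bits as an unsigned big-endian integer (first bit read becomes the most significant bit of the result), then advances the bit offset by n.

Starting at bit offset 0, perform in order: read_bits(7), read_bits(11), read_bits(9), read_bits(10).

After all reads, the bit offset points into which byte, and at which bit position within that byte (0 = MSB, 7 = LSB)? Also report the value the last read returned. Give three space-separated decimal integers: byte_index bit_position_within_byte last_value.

Read 1: bits[0:7] width=7 -> value=56 (bin 0111000); offset now 7 = byte 0 bit 7; 33 bits remain
Read 2: bits[7:18] width=11 -> value=1447 (bin 10110100111); offset now 18 = byte 2 bit 2; 22 bits remain
Read 3: bits[18:27] width=9 -> value=27 (bin 000011011); offset now 27 = byte 3 bit 3; 13 bits remain
Read 4: bits[27:37] width=10 -> value=921 (bin 1110011001); offset now 37 = byte 4 bit 5; 3 bits remain

Answer: 4 5 921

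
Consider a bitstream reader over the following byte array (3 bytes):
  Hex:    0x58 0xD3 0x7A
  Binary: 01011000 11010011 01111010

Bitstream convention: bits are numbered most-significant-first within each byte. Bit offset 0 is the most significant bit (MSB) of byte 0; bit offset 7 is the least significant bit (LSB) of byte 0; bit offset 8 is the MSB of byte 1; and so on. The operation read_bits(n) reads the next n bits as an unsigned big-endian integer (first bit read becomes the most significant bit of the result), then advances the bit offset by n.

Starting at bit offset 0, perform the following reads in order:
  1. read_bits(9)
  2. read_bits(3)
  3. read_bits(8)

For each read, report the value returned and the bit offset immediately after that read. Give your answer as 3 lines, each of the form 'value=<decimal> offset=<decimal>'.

Answer: value=177 offset=9
value=5 offset=12
value=55 offset=20

Derivation:
Read 1: bits[0:9] width=9 -> value=177 (bin 010110001); offset now 9 = byte 1 bit 1; 15 bits remain
Read 2: bits[9:12] width=3 -> value=5 (bin 101); offset now 12 = byte 1 bit 4; 12 bits remain
Read 3: bits[12:20] width=8 -> value=55 (bin 00110111); offset now 20 = byte 2 bit 4; 4 bits remain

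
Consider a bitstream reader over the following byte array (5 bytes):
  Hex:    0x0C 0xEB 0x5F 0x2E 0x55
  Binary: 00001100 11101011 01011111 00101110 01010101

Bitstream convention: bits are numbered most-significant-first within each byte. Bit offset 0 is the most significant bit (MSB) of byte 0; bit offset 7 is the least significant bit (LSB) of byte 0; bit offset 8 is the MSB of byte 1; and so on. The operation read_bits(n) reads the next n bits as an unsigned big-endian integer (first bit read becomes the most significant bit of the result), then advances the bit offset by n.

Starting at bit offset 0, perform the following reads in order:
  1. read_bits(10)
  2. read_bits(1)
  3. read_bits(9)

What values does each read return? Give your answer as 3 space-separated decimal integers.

Answer: 51 1 181

Derivation:
Read 1: bits[0:10] width=10 -> value=51 (bin 0000110011); offset now 10 = byte 1 bit 2; 30 bits remain
Read 2: bits[10:11] width=1 -> value=1 (bin 1); offset now 11 = byte 1 bit 3; 29 bits remain
Read 3: bits[11:20] width=9 -> value=181 (bin 010110101); offset now 20 = byte 2 bit 4; 20 bits remain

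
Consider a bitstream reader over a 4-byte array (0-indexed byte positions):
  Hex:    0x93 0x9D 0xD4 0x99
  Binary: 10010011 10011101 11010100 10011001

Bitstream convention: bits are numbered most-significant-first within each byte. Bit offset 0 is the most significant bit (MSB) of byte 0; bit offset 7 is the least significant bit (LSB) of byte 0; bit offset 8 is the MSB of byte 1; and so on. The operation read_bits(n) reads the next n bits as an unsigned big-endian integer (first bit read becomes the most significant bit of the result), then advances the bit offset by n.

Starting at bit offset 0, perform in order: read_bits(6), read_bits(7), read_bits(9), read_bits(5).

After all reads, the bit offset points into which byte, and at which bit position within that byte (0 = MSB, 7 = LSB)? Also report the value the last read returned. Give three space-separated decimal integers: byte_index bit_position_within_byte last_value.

Answer: 3 3 4

Derivation:
Read 1: bits[0:6] width=6 -> value=36 (bin 100100); offset now 6 = byte 0 bit 6; 26 bits remain
Read 2: bits[6:13] width=7 -> value=115 (bin 1110011); offset now 13 = byte 1 bit 5; 19 bits remain
Read 3: bits[13:22] width=9 -> value=373 (bin 101110101); offset now 22 = byte 2 bit 6; 10 bits remain
Read 4: bits[22:27] width=5 -> value=4 (bin 00100); offset now 27 = byte 3 bit 3; 5 bits remain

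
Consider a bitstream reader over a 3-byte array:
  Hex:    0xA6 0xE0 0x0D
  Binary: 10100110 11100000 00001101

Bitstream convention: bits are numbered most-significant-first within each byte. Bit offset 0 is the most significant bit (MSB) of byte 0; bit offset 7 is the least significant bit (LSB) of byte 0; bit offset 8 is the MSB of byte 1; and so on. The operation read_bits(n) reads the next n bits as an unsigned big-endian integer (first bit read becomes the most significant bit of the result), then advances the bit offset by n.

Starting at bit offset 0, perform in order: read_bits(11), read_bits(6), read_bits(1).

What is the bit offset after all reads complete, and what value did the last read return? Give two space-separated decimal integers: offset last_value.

Answer: 18 0

Derivation:
Read 1: bits[0:11] width=11 -> value=1335 (bin 10100110111); offset now 11 = byte 1 bit 3; 13 bits remain
Read 2: bits[11:17] width=6 -> value=0 (bin 000000); offset now 17 = byte 2 bit 1; 7 bits remain
Read 3: bits[17:18] width=1 -> value=0 (bin 0); offset now 18 = byte 2 bit 2; 6 bits remain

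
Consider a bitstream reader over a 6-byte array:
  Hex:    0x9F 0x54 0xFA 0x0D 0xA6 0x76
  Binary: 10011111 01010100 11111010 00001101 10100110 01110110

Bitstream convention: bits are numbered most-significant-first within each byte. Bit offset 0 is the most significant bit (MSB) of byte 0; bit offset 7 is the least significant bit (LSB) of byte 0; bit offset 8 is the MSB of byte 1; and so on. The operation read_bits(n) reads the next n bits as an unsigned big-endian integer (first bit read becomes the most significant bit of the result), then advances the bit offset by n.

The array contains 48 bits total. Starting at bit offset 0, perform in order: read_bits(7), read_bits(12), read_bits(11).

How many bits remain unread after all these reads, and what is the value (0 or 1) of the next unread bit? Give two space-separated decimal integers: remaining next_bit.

Read 1: bits[0:7] width=7 -> value=79 (bin 1001111); offset now 7 = byte 0 bit 7; 41 bits remain
Read 2: bits[7:19] width=12 -> value=2727 (bin 101010100111); offset now 19 = byte 2 bit 3; 29 bits remain
Read 3: bits[19:30] width=11 -> value=1667 (bin 11010000011); offset now 30 = byte 3 bit 6; 18 bits remain

Answer: 18 0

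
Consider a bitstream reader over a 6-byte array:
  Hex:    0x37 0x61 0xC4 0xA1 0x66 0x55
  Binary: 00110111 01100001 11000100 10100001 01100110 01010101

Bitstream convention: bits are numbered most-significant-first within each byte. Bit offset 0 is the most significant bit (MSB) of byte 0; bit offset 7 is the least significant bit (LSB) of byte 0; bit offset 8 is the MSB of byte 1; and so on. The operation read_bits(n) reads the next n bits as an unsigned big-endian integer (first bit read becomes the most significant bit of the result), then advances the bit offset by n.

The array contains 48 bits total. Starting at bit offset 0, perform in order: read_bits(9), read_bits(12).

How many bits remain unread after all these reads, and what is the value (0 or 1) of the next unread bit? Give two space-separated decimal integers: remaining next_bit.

Read 1: bits[0:9] width=9 -> value=110 (bin 001101110); offset now 9 = byte 1 bit 1; 39 bits remain
Read 2: bits[9:21] width=12 -> value=3128 (bin 110000111000); offset now 21 = byte 2 bit 5; 27 bits remain

Answer: 27 1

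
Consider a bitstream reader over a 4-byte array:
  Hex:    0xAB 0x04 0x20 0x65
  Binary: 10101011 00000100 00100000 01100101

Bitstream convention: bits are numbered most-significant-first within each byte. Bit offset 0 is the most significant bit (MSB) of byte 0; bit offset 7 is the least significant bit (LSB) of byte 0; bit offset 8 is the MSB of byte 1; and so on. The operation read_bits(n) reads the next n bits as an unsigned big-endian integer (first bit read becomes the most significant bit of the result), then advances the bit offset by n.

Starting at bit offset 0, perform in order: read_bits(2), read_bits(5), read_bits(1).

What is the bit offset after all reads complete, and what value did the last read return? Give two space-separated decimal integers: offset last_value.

Answer: 8 1

Derivation:
Read 1: bits[0:2] width=2 -> value=2 (bin 10); offset now 2 = byte 0 bit 2; 30 bits remain
Read 2: bits[2:7] width=5 -> value=21 (bin 10101); offset now 7 = byte 0 bit 7; 25 bits remain
Read 3: bits[7:8] width=1 -> value=1 (bin 1); offset now 8 = byte 1 bit 0; 24 bits remain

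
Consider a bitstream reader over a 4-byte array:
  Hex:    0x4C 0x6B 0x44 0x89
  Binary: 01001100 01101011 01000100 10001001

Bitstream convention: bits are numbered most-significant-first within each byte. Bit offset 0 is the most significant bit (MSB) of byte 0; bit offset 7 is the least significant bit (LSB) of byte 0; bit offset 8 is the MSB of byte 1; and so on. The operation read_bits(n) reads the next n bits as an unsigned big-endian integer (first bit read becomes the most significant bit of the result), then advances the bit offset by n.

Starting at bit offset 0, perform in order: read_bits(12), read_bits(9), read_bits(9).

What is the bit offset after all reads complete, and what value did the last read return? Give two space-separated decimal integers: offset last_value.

Answer: 30 290

Derivation:
Read 1: bits[0:12] width=12 -> value=1222 (bin 010011000110); offset now 12 = byte 1 bit 4; 20 bits remain
Read 2: bits[12:21] width=9 -> value=360 (bin 101101000); offset now 21 = byte 2 bit 5; 11 bits remain
Read 3: bits[21:30] width=9 -> value=290 (bin 100100010); offset now 30 = byte 3 bit 6; 2 bits remain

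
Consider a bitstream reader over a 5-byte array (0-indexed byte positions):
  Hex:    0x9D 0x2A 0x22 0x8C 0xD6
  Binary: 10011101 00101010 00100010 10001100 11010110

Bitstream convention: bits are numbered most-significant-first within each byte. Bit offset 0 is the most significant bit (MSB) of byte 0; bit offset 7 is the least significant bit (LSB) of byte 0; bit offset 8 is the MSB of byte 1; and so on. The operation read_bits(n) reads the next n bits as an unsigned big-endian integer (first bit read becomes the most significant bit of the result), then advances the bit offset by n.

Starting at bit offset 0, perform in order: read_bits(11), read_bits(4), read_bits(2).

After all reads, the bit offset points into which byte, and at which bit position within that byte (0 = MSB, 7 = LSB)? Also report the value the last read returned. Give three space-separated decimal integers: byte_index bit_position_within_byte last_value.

Answer: 2 1 0

Derivation:
Read 1: bits[0:11] width=11 -> value=1257 (bin 10011101001); offset now 11 = byte 1 bit 3; 29 bits remain
Read 2: bits[11:15] width=4 -> value=5 (bin 0101); offset now 15 = byte 1 bit 7; 25 bits remain
Read 3: bits[15:17] width=2 -> value=0 (bin 00); offset now 17 = byte 2 bit 1; 23 bits remain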